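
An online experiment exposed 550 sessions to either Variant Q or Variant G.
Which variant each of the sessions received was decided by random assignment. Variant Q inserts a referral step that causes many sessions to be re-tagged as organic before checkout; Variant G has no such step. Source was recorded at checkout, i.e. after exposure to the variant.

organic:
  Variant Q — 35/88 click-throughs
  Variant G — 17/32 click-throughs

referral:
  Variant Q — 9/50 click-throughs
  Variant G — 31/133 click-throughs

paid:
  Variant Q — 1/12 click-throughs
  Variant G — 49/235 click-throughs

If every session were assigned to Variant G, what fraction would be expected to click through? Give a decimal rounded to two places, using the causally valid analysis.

0.24

Variant G is higher inside every traffic source stratum but Variant Q is higher in aggregate. Whether to stratify depends on how traffic source relates to the variant.
Traffic source is downstream of the variant. One should not condition on a consequence of treatment, so the overall rates are the right comparison.
So P(outcome | do(Variant G)) is just the pooled rate for Variant G: 97/400 = 0.242.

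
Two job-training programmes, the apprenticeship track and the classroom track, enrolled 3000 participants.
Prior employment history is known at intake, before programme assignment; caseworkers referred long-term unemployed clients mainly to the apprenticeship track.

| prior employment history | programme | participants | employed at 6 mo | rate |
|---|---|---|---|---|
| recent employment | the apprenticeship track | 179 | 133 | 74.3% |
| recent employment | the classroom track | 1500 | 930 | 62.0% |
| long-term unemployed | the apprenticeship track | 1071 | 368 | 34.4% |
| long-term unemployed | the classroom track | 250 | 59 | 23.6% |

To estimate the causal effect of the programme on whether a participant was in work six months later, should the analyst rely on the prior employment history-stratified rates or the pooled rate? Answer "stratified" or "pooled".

stratified

Prior employment history is set before the programme has any effect — it is not caused by the programme — and it independently drives the outcome. That makes it a confounder, so the causal comparison is within prior employment history levels.
Within each level — recent employment: 74.3% vs 62.0%; long-term unemployed: 34.4% vs 23.6% — the apprenticeship track is higher every time.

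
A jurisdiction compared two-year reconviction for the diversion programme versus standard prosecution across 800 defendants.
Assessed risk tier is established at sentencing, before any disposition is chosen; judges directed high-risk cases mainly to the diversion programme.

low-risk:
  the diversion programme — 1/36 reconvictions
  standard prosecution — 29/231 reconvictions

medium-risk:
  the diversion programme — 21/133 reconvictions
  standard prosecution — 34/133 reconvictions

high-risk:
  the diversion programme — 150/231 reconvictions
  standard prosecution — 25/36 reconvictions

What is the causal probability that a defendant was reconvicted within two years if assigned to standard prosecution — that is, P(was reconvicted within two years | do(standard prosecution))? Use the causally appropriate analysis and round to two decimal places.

0.36

the diversion programme is lower inside every assessed risk tier stratum but standard prosecution is lower in aggregate. Whether to stratify depends on how assessed risk tier relates to the disposition.
The imbalance in assessed risk tier arose from how defendants were allocated, not from anything the disposition did; and assessed risk tier independently affects the outcome. The pooled gap is confounded — condition on assessed risk tier.
Standardising standard prosecution to the population assessed risk tier mix: 0.334·29/231 + 0.333·34/133 + 0.334·25/36 = 0.359.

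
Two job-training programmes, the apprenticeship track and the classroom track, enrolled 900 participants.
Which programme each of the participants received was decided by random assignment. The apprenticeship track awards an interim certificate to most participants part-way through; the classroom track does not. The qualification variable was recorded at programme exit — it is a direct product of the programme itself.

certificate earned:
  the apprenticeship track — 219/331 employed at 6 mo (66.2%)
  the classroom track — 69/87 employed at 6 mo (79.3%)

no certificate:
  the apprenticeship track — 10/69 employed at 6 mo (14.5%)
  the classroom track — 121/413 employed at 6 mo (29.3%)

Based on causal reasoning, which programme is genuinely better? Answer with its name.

the classroom track is higher inside every qualification attained during the programme stratum but the apprenticeship track is higher in aggregate. Whether to stratify depends on how qualification attained during the programme relates to the programme.
The distribution of qualification attained during the programme is itself part of what the programme does — it is an intermediate outcome. Holding it fixed would remove that part of the effect; the total effect is the pooled difference.
Pooled: the apprenticeship track 57.2% vs the classroom track 38.0%; the apprenticeship track is higher overall.

the apprenticeship track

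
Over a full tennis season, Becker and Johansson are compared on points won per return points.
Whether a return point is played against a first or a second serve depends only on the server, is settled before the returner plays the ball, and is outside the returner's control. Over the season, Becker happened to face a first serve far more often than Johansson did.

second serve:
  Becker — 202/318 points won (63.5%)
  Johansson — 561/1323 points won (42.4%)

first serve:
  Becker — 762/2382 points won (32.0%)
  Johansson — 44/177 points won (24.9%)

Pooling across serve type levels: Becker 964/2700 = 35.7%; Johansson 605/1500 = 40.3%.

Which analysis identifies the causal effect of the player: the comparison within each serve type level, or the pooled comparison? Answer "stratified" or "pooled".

Within every serve type level Becker has the higher rate, yet pooled Johansson does — Simpson's reversal.
The imbalance in serve type arose from how return points were allocated, not from anything the player did; and serve type independently affects the outcome. The pooled gap is confounded — condition on serve type.
Within each level — second serve: 63.5% vs 42.4%; first serve: 32.0% vs 24.9% — Becker is higher every time.

stratified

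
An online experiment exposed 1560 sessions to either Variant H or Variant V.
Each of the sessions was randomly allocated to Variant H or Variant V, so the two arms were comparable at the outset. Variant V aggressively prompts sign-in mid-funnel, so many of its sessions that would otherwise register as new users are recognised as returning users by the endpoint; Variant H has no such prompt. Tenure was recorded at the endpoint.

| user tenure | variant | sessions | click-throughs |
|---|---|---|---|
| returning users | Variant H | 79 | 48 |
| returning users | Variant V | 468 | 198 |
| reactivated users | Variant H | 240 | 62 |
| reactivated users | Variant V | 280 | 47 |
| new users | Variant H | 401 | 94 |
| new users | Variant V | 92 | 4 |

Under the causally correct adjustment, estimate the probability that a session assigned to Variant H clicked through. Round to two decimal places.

0.28

Within every user tenure level Variant H has the higher rate, yet pooled Variant V does — Simpson's reversal.
The distribution of user tenure is itself part of what the variant does — it is an intermediate outcome. Holding it fixed would remove that part of the effect; the total effect is the pooled difference.
So P(outcome | do(Variant H)) is just the pooled rate for Variant H: 204/720 = 0.283.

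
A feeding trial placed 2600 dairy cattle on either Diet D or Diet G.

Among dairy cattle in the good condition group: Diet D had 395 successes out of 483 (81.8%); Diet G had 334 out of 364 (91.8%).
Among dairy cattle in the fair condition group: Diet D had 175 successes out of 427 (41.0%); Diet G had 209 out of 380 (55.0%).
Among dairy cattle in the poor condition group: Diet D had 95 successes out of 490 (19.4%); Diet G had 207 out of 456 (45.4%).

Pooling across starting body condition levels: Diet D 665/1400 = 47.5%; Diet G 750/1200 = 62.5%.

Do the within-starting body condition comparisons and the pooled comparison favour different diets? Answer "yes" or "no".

no

Within each starting body condition level (good condition 81.8% vs 91.8%; fair condition 41.0% vs 55.0%; poor condition 19.4% vs 45.4%), Diet G has the higher rate every time. Pooled: 47.5% vs 62.5% — Diet G has the higher rate overall. They agree.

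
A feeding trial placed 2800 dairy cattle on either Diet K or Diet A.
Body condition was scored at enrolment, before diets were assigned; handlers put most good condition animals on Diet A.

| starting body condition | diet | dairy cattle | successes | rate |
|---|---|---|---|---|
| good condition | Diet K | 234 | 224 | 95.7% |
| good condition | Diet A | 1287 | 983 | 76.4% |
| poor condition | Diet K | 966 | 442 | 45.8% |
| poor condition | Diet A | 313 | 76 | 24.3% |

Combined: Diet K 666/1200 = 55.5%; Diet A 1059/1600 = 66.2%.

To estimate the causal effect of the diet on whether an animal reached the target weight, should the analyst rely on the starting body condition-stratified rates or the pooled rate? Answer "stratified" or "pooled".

stratified

The starting body condition-specific comparison favours Diet K throughout, but the pooled figures favour Diet A. The question is whether to condition on starting body condition.
Nothing the diet does changes starting body condition; the imbalance is an allocation artefact. With starting body condition also predicting the outcome, the pooled figure is confounded, and the within-stratum comparison is the causal one.
Within each level — good condition: 95.7% vs 76.4%; poor condition: 45.8% vs 24.3% — Diet K is higher every time.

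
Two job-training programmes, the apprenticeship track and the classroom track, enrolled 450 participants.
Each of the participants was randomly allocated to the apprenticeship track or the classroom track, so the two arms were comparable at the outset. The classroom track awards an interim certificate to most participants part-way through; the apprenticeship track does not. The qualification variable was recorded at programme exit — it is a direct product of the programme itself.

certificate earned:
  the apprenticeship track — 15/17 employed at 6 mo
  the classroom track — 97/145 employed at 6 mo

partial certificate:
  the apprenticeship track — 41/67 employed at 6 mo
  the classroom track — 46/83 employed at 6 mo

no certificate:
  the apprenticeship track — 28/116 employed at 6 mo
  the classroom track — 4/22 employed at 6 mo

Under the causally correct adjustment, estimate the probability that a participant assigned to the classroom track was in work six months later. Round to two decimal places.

0.59

The stratified and pooled comparisons disagree (the apprenticeship track wins within each qualification attained during the programme; the classroom track wins overall), so the answer turns on the causal role of qualification attained during the programme.
Qualification attained during the programme lies on the pathway programme → qualification attained during the programme → outcome, so adjusting for it blocks the indirect effect. For the total causal effect of programme, use the unadjusted pooled rates.
So P(outcome | do(the classroom track)) is just the pooled rate for the classroom track: 147/250 = 0.588.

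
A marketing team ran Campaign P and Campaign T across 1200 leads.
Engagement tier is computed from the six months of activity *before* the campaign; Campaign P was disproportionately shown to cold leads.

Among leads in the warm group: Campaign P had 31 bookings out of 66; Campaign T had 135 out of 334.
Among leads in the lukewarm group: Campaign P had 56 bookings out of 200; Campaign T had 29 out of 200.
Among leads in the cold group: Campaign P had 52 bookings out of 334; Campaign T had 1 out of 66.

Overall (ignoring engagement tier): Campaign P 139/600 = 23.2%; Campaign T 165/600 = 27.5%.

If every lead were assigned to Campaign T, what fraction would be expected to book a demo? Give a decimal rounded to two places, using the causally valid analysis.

0.19

The stratified and pooled comparisons disagree (Campaign P wins within each engagement tier; Campaign T wins overall), so the answer turns on the causal role of engagement tier.
Engagement tier differs across campaigns for reasons unrelated to any effect of the campaign itself, and it separately predicts the outcome — a classic confounder. We must compare within engagement tier levels.
Standardising Campaign T to the population engagement tier mix: 0.333·135/334 + 0.333·29/200 + 0.333·1/66 = 0.188.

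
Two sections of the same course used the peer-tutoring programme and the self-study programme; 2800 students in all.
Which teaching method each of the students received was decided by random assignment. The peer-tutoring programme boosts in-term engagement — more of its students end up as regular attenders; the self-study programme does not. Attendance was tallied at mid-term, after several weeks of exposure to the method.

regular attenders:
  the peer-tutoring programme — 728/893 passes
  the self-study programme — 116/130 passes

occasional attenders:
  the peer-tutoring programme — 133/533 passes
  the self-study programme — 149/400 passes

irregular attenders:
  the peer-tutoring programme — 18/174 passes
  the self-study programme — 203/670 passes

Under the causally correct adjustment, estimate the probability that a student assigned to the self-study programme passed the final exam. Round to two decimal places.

0.39

Mid-term attendance is downstream of the teaching method. One should not condition on a consequence of treatment, so the overall rates are the right comparison.
So P(outcome | do(the self-study programme)) is just the pooled rate for the self-study programme: 468/1200 = 0.390.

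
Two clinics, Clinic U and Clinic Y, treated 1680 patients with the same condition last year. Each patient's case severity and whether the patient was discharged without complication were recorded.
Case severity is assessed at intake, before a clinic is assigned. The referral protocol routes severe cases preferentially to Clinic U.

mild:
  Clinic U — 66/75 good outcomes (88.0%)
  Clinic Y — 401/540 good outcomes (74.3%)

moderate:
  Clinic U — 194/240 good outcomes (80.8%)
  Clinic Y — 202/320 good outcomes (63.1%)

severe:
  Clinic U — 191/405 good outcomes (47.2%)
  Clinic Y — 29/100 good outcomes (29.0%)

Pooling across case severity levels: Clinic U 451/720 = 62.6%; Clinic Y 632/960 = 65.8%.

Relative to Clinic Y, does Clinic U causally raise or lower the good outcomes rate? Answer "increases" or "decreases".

Clinic U is higher inside every case severity stratum but Clinic Y is higher in aggregate. Whether to stratify depends on how case severity relates to the clinic.
Since case severity is a pre-existing factor (not a product of the clinic) and it affects the outcome on its own, it is a confounder. The stratified rates, not the pooled rate, identify the causal effect.
Within each level — mild: 88.0% vs 74.3%; moderate: 80.8% vs 63.1%; severe: 47.2% vs 29.0% — Clinic U is higher every time.

increases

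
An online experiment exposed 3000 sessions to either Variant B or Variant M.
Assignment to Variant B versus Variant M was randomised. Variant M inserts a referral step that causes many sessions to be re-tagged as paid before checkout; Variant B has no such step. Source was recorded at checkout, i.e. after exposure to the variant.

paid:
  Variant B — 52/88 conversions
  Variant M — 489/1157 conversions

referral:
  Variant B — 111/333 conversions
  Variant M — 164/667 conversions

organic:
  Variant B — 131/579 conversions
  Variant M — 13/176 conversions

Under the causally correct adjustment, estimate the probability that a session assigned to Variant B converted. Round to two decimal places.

0.29

Variant B is higher inside every traffic source stratum but Variant M is higher in aggregate. Whether to stratify depends on how traffic source relates to the variant.
Traffic source lies on the pathway variant → traffic source → outcome, so adjusting for it blocks the indirect effect. For the total causal effect of variant, use the unadjusted pooled rates.
So P(outcome | do(Variant B)) is just the pooled rate for Variant B: 294/1000 = 0.294.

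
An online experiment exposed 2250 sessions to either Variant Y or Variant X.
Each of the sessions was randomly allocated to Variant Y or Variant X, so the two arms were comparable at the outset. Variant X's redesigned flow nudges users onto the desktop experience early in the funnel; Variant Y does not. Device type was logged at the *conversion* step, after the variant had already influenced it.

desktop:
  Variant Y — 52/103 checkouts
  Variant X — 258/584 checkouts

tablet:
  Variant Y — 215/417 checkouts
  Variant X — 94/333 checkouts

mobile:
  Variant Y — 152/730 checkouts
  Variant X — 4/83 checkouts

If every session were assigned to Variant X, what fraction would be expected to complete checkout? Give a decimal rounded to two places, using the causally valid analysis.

Because the variant influences device type, device type is a post-treatment mediator, not a confounder. Stratifying on it would bias the estimate; the causal effect is the crude pooled difference.
So P(outcome | do(Variant X)) is just the pooled rate for Variant X: 356/1000 = 0.356.

0.36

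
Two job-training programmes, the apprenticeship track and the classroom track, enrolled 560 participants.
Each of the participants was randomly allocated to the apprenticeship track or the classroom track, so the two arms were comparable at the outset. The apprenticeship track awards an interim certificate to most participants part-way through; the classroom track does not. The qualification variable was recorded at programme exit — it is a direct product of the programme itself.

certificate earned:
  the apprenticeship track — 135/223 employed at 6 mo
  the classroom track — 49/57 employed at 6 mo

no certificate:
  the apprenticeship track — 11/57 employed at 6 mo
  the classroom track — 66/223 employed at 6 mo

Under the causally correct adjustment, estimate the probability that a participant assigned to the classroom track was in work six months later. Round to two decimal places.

Within every qualification attained during the programme level the classroom track has the higher rate, yet pooled the apprenticeship track does — Simpson's reversal.
Qualification attained during the programme here is a post-treatment variable shaped by the programme; conditioning on it would introduce bias rather than remove it. The overall comparison is the causal one.
So P(outcome | do(the classroom track)) is just the pooled rate for the classroom track: 115/280 = 0.411.

0.41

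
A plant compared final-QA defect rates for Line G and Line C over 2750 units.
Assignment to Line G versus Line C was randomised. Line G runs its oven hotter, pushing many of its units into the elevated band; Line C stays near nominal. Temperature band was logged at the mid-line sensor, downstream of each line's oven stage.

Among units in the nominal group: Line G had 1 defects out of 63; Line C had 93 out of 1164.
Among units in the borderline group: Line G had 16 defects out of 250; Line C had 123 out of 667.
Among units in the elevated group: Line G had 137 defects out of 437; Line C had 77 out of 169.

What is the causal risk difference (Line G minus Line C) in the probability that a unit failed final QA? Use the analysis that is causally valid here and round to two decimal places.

In-process temperature band here is a post-treatment variable shaped by the line; conditioning on it would introduce bias rather than remove it. The overall comparison is the causal one.
The causal difference is the pooled difference: 0.205 − 0.146 = +0.059.

+0.06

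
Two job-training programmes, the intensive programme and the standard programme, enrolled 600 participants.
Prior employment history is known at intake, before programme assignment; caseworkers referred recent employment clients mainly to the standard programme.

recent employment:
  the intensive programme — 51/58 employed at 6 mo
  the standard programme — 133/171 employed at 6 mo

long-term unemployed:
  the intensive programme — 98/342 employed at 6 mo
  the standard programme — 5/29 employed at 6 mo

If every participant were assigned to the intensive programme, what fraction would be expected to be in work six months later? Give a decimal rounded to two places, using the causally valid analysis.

0.51

Prior employment history is set before the programme has any effect — it is not caused by the programme — and it independently drives the outcome. That makes it a confounder, so the causal comparison is within prior employment history levels.
Standardising the intensive programme to the population prior employment history mix: 0.382·51/58 + 0.618·98/342 = 0.513.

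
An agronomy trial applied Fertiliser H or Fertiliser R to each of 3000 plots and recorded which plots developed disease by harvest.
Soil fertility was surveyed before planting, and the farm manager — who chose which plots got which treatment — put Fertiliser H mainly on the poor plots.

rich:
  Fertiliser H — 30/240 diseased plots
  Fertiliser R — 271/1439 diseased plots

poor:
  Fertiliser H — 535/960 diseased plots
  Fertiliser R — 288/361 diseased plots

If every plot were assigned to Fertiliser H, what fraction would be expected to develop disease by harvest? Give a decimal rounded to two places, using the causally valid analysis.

0.32

The stratified and pooled comparisons disagree (Fertiliser H wins within each soil fertility; Fertiliser R wins overall), so the answer turns on the causal role of soil fertility.
Soil fertility is set before the fertiliser has any effect — it is not caused by the fertiliser — and it independently drives the outcome. That makes it a confounder, so the causal comparison is within soil fertility levels.
Standardising Fertiliser H to the population soil fertility mix: 0.560·30/240 + 0.440·535/960 = 0.315.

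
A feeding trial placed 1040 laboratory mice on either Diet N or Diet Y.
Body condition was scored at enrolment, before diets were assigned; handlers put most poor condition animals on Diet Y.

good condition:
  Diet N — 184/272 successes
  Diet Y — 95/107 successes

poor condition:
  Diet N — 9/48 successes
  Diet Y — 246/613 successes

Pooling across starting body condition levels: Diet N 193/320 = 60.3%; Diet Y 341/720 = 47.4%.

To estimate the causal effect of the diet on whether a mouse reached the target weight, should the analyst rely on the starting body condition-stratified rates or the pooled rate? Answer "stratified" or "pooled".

The starting body condition-specific comparison favours Diet Y throughout, but the pooled figures favour Diet N. The question is whether to condition on starting body condition.
Starting body condition is set before the diet has any effect — it is not caused by the diet — and it independently drives the outcome. That makes it a confounder, so the causal comparison is within starting body condition levels.
Within each level — good condition: 67.6% vs 88.8%; poor condition: 18.8% vs 40.1% — Diet Y is higher every time.

stratified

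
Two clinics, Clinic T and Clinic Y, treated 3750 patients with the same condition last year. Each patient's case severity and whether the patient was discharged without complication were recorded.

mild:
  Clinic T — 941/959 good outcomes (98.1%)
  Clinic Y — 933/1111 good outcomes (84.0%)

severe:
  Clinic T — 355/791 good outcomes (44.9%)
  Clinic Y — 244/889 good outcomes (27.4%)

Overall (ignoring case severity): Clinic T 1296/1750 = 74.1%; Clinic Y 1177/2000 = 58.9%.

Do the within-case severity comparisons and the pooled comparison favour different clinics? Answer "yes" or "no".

Within each case severity level (mild 98.1% vs 84.0%; severe 44.9% vs 27.4%), Clinic T has the higher rate every time. Pooled: 74.1% vs 58.9% — Clinic T has the higher rate overall. They agree.

no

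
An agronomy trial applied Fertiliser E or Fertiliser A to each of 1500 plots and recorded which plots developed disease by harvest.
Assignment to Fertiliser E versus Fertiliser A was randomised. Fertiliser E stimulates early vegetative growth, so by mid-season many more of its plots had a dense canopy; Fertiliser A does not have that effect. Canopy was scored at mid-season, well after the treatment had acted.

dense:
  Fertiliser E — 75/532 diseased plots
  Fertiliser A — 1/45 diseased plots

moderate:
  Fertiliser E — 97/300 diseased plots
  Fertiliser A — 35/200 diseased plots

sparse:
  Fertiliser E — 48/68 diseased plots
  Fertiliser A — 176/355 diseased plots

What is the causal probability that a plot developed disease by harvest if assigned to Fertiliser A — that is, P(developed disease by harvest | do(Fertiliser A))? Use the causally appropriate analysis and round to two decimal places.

0.35

The distribution of mid-season canopy is itself part of what the fertiliser does — it is an intermediate outcome. Holding it fixed would remove that part of the effect; the total effect is the pooled difference.
So P(outcome | do(Fertiliser A)) is just the pooled rate for Fertiliser A: 212/600 = 0.353.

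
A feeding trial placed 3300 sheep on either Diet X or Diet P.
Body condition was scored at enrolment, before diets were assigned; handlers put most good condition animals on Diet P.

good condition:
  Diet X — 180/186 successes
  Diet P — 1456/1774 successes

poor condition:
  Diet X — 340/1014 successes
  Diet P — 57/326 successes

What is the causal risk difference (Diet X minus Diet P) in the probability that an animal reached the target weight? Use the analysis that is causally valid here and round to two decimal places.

Starting body condition satisfies the back-door criterion: it is not a descendant of the diet, and it blocks the spurious path from diet to outcome. Adjusting for it (i.e., using the within-starting body condition rates) gives the causal effect.
Adjusting over the population distribution of starting body condition: 0.594·(0.968−0.821) + 0.406·(0.335−0.175) = +0.152.

+0.15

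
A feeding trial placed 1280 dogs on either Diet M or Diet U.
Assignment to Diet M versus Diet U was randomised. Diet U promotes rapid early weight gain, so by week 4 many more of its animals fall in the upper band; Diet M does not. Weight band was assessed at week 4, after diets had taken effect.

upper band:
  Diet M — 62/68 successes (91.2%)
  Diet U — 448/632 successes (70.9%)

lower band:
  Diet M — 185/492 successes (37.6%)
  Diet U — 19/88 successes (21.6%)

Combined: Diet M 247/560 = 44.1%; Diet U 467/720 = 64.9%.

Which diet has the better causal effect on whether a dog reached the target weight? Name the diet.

The stratified and pooled comparisons disagree (Diet M wins within each week-4 weight band; Diet U wins overall), so the answer turns on the causal role of week-4 weight band.
Stratifying would compare diets among dogs the diets themselves sorted into week-4 weight band groups — a form of selection on an intermediate. The unconditioned pooled rates give the total causal effect.
Pooled: Diet M 44.1% vs Diet U 64.9%; Diet U is higher overall.

Diet U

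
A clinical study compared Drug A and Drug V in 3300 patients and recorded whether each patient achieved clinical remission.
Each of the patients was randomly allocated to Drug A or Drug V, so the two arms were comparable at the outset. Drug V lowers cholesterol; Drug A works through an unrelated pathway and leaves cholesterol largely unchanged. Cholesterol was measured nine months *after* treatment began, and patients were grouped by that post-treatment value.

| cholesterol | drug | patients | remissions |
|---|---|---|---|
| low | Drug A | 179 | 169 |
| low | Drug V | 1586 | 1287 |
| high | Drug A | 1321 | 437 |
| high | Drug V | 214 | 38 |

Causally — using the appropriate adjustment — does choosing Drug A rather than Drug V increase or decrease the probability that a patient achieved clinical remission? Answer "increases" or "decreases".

Stratifying would compare drugs among patients the drugs themselves sorted into cholesterol groups — a form of selection on an intermediate. The unconditioned pooled rates give the total causal effect.
Pooled: Drug A 40.4% vs Drug V 73.6%; Drug V is higher overall.

decreases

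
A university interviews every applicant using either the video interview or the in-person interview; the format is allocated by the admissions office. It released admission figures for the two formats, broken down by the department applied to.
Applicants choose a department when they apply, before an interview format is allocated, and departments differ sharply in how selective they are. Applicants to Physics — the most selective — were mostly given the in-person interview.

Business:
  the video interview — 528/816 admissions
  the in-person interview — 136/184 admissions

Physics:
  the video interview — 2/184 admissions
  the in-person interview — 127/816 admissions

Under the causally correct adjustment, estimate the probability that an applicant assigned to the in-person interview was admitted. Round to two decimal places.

0.45

The department-specific comparison favours the in-person interview throughout, but the pooled figures favour the video interview. The question is whether to condition on department.
Since department is a pre-existing factor (not a product of the interview format) and it affects the outcome on its own, it is a confounder. The stratified rates, not the pooled rate, identify the causal effect.
Standardising the in-person interview to the population department mix: 0.500·136/184 + 0.500·127/816 = 0.447.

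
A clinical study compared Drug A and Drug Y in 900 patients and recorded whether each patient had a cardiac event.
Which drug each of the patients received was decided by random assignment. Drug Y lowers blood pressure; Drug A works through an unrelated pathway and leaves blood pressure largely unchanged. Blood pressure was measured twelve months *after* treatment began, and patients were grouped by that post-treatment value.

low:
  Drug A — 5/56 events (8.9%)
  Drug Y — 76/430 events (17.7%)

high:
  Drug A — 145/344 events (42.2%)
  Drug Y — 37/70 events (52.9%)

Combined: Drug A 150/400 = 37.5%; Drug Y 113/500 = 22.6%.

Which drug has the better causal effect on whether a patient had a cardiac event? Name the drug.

Blood pressure lies on the pathway drug → blood pressure → outcome, so adjusting for it blocks the indirect effect. For the total causal effect of drug, use the unadjusted pooled rates.
Pooled: Drug A 37.5% vs Drug Y 22.6%; Drug Y is lower overall.

Drug Y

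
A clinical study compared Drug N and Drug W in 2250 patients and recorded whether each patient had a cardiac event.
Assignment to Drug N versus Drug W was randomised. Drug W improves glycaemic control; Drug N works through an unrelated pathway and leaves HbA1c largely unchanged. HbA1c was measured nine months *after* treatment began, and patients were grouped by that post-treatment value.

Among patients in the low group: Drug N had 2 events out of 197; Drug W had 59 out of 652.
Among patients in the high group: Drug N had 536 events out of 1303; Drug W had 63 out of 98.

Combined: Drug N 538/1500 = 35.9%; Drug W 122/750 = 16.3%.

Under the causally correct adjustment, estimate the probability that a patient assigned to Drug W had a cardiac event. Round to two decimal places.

The stratified and pooled comparisons disagree (Drug N wins within each HbA1c; Drug W wins overall), so the answer turns on the causal role of HbA1c.
Stratifying would compare drugs among patients the drugs themselves sorted into HbA1c groups — a form of selection on an intermediate. The unconditioned pooled rates give the total causal effect.
So P(outcome | do(Drug W)) is just the pooled rate for Drug W: 122/750 = 0.163.

0.16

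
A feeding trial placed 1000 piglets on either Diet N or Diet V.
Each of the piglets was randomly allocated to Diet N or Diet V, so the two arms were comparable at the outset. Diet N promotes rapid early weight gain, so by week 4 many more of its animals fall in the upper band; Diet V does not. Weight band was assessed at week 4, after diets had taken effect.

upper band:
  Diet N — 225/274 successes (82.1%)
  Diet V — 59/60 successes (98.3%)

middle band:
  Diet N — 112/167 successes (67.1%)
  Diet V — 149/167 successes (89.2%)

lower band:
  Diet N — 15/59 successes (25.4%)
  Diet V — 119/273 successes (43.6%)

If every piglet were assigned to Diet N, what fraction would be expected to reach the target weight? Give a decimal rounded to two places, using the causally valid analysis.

Diet V is higher inside every week-4 weight band stratum but Diet N is higher in aggregate. Whether to stratify depends on how week-4 weight band relates to the diet.
Because the diet influences week-4 weight band, week-4 weight band is a post-treatment mediator, not a confounder. Stratifying on it would bias the estimate; the causal effect is the crude pooled difference.
So P(outcome | do(Diet N)) is just the pooled rate for Diet N: 352/500 = 0.704.

0.70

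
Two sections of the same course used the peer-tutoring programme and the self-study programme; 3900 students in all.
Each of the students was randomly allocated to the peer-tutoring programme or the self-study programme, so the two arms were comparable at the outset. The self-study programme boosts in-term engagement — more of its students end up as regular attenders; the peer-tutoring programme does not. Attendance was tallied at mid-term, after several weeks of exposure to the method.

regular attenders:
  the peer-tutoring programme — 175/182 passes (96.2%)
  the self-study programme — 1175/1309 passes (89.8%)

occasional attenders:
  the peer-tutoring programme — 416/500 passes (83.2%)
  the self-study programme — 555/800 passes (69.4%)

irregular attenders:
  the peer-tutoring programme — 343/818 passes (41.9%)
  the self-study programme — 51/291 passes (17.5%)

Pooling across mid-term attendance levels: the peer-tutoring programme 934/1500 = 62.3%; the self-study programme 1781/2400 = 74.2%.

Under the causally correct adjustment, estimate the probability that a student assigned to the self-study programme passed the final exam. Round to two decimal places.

Because the teaching method influences mid-term attendance, mid-term attendance is a post-treatment mediator, not a confounder. Stratifying on it would bias the estimate; the causal effect is the crude pooled difference.
So P(outcome | do(the self-study programme)) is just the pooled rate for the self-study programme: 1781/2400 = 0.742.

0.74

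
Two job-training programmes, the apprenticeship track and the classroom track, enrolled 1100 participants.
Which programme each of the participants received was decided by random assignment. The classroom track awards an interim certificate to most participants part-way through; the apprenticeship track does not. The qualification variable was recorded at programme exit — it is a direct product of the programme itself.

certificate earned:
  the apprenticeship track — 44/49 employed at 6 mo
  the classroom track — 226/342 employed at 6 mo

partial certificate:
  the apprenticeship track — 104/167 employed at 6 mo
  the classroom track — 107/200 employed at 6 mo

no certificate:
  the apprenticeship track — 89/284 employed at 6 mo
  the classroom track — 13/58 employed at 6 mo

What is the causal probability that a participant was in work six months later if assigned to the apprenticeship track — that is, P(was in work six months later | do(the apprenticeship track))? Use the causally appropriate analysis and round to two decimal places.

0.47

Qualification attained during the programme is recorded after the programme and is itself shifted by it — it sits on the causal path from programme to outcome. Conditioning on a mediator would strip out part of the effect we want; the pooled comparison gives the total causal effect.
So P(outcome | do(the apprenticeship track)) is just the pooled rate for the apprenticeship track: 237/500 = 0.474.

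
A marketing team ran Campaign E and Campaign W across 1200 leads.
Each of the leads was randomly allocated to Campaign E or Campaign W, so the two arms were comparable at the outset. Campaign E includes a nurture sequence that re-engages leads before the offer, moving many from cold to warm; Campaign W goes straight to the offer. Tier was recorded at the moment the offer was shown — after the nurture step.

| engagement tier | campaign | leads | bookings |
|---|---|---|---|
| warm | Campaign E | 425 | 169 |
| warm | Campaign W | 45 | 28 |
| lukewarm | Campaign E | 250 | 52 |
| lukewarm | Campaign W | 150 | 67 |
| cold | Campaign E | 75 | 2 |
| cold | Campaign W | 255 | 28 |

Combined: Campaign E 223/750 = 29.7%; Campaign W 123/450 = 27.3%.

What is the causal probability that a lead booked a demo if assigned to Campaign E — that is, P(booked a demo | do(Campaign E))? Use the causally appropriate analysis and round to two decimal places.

0.30

Engagement tier here is a post-treatment variable shaped by the campaign; conditioning on it would introduce bias rather than remove it. The overall comparison is the causal one.
So P(outcome | do(Campaign E)) is just the pooled rate for Campaign E: 223/750 = 0.297.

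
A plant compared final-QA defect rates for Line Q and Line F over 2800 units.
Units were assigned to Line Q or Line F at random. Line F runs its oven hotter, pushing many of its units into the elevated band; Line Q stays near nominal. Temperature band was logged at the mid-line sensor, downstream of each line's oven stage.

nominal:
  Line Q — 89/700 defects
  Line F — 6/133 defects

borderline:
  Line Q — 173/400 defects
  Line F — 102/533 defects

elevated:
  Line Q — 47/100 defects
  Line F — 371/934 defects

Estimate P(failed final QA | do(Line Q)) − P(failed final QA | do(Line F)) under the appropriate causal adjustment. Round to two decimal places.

-0.04

Line F is lower inside every in-process temperature band stratum but Line Q is lower in aggregate. Whether to stratify depends on how in-process temperature band relates to the line.
In-process temperature band lies on the pathway line → in-process temperature band → outcome, so adjusting for it blocks the indirect effect. For the total causal effect of line, use the unadjusted pooled rates.
The causal difference is the pooled difference: 0.258 − 0.299 = -0.042.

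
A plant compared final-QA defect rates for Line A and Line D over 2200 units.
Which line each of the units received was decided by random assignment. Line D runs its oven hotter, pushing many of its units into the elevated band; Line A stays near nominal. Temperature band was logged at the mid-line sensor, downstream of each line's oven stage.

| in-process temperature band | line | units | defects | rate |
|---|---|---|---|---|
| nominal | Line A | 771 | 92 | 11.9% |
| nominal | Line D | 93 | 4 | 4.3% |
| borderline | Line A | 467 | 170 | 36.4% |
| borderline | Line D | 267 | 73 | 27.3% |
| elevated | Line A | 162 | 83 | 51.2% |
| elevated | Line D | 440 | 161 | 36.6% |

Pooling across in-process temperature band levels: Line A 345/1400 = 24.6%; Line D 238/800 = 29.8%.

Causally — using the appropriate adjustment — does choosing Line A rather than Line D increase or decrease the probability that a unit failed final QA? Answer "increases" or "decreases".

decreases

Because the line influences in-process temperature band, in-process temperature band is a post-treatment mediator, not a confounder. Stratifying on it would bias the estimate; the causal effect is the crude pooled difference.
Pooled: Line A 24.6% vs Line D 29.8%; Line A is lower overall.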